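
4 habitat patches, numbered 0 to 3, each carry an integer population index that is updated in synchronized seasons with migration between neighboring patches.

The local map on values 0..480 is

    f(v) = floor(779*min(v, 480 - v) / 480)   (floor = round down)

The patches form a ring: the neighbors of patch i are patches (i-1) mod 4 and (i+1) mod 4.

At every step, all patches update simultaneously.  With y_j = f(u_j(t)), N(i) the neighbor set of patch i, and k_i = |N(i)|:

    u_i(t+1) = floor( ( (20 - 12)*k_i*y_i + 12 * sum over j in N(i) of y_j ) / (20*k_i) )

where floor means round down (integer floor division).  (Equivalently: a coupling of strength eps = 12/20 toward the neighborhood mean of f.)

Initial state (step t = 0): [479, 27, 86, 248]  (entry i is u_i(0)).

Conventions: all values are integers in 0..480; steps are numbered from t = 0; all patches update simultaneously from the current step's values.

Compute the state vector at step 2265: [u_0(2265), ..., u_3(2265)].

Answer: [326, 326, 326, 326]
Key observation: The state at step 12, [374, 374, 374, 374], reappears at step 17: the system is in a cycle of period 5 from step 12 on.  Therefore the state at step 2265 equals the state at step 12 + ((2265 - 12) mod 5) = 15, which is [326, 326, 326, 326].

Derivation:
t=0: [479, 27, 86, 248]
t=1: [126, 59, 181, 192]
t=2: [203, 187, 239, 273]
t=3: [323, 336, 346, 348]
t=4: [235, 234, 220, 226]
t=5: [375, 373, 366, 367]
t=6: [174, 175, 180, 179]
t=7: [285, 285, 289, 288]
t=8: [314, 313, 311, 311]
t=9: [271, 271, 273, 272]
t=10: [338, 337, 336, 337]
t=11: [231, 231, 232, 231]
t=12: [374, 374, 374, 374]
t=13: [172, 172, 172, 172]
t=14: [279, 279, 279, 279]
t=15: [326, 326, 326, 326]
t=16: [249, 249, 249, 249]
t=17: [374, 374, 374, 374]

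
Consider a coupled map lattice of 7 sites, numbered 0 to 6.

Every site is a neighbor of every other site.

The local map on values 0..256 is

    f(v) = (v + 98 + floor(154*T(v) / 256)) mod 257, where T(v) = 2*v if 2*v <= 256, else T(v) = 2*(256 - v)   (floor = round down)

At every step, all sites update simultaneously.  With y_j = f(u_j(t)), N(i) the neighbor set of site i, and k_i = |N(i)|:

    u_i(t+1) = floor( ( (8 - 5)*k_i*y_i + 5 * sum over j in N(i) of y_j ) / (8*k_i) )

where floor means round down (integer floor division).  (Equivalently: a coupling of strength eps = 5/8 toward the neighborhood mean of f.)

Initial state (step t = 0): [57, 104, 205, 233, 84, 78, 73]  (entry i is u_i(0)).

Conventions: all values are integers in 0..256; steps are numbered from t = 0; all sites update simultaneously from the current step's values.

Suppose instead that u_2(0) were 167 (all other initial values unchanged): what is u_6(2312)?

Answer: u_6(2312) = 54
Key observation: The state at step 10, [105, 105, 105, 105, 105, 105, 105], reappears at step 16: the system is in a cycle of period 6 from step 10 on.  Therefore the state at step 2312 equals the state at step 10 + ((2312 - 10) mod 6) = 14, which is [54, 54, 54, 54, 54, 54, 54].

Derivation:
t=0: [57, 104, 167, 233, 84, 78, 73]
t=1: [117, 76, 88, 84, 64, 60, 57]
t=2: [115, 91, 98, 96, 154, 151, 149]
t=3: [87, 73, 77, 76, 93, 94, 94]
t=4: [28, 20, 22, 22, 32, 33, 33]
t=5: [157, 153, 154, 154, 160, 160, 160]
t=6: [116, 116, 116, 116, 116, 116, 116]
t=7: [96, 96, 96, 96, 96, 96, 96]
t=8: [52, 52, 52, 52, 52, 52, 52]
t=9: [212, 212, 212, 212, 212, 212, 212]
t=10: [105, 105, 105, 105, 105, 105, 105]
t=11: [72, 72, 72, 72, 72, 72, 72]
t=12: [256, 256, 256, 256, 256, 256, 256]
t=13: [97, 97, 97, 97, 97, 97, 97]
t=14: [54, 54, 54, 54, 54, 54, 54]
t=15: [216, 216, 216, 216, 216, 216, 216]
t=16: [105, 105, 105, 105, 105, 105, 105]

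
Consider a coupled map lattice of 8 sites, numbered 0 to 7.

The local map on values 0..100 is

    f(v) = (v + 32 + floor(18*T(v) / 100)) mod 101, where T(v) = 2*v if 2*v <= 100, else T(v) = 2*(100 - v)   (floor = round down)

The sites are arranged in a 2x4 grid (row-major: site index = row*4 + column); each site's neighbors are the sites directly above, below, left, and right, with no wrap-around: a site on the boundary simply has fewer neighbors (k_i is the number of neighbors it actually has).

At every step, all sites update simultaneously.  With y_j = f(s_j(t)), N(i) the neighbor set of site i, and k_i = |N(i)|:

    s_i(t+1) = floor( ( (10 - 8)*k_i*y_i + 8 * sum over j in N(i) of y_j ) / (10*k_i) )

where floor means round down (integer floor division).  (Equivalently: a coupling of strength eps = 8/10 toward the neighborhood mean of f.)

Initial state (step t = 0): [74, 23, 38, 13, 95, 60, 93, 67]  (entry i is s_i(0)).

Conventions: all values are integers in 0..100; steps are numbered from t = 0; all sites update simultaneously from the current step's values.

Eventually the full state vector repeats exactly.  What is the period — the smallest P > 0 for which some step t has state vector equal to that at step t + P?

Answer: 5
Key observation: The state at step 40, [0, 0, 0, 0, 0, 0, 0, 0], reappears at step 45 — and no state repeats earlier — so the cycle the system enters has period 5.

Derivation:
t=0: [74, 23, 38, 13, 95, 60, 93, 67]
t=1: [38, 39, 53, 46, 13, 31, 31, 31]
t=2: [70, 58, 67, 48, 72, 70, 54, 82]
t=3: [9, 9, 29, 30, 11, 7, 10, 43]
t=4: [44, 50, 57, 78, 43, 44, 62, 64]
t=5: [94, 69, 33, 7, 90, 70, 28, 10]
t=6: [19, 32, 47, 56, 20, 30, 49, 53]
t=7: [65, 74, 65, 38, 63, 76, 64, 40]
t=8: [10, 11, 29, 54, 10, 10, 30, 53]
t=9: [45, 52, 45, 28, 45, 52, 45, 29]
t=10: [55, 49, 62, 79, 55, 49, 62, 79]
t=11: [40, 47, 33, 12, 40, 47, 33, 12]
t=12: [89, 87, 73, 59, 89, 87, 73, 59]
t=13: [22, 19, 13, 7, 22, 19, 13, 7]
t=14: [59, 55, 49, 44, 59, 55, 49, 44]
t=15: [3, 28, 70, 93, 3, 28, 70, 93]
t=16: [49, 45, 30, 20, 49, 45, 30, 20]
t=17: [96, 88, 74, 64, 96, 88, 74, 64]
t=18: [26, 21, 14, 9, 26, 21, 14, 9]
t=19: [64, 59, 51, 46, 64, 59, 51, 46]
t=20: [5, 30, 72, 96, 5, 30, 72, 96]
t=21: [51, 47, 32, 22, 51, 47, 32, 22]
t=22: [98, 91, 76, 66, 98, 91, 76, 66]
t=23: [27, 23, 16, 11, 27, 23, 16, 11]
t=24: [66, 61, 53, 48, 66, 61, 53, 48]
t=25: [7, 5, 27, 58, 7, 5, 27, 58]
t=26: [39, 46, 42, 29, 39, 46, 42, 29]
t=27: [88, 90, 85, 78, 88, 90, 85, 78]
t=28: [23, 22, 20, 18, 23, 22, 20, 18]
t=29: [62, 61, 58, 57, 62, 61, 58, 57]
t=30: [6, 5, 4, 3, 6, 5, 4, 3]
t=31: [39, 38, 37, 36, 39, 38, 37, 36]
t=32: [84, 83, 81, 80, 84, 83, 81, 80]
t=33: [20, 19, 18, 18, 20, 19, 18, 18]
t=34: [58, 57, 56, 56, 58, 57, 56, 56]
t=35: [3, 3, 2, 2, 3, 3, 2, 2]
t=36: [36, 35, 34, 34, 36, 35, 34, 34]
t=37: [79, 79, 78, 78, 79, 79, 78, 78]
t=38: [17, 16, 16, 16, 17, 16, 16, 16]
t=39: [54, 53, 53, 53, 54, 53, 53, 53]
t=40: [0, 0, 0, 0, 0, 0, 0, 0]
t=41: [32, 32, 32, 32, 32, 32, 32, 32]
t=42: [75, 75, 75, 75, 75, 75, 75, 75]
t=43: [15, 15, 15, 15, 15, 15, 15, 15]
t=44: [52, 52, 52, 52, 52, 52, 52, 52]
t=45: [0, 0, 0, 0, 0, 0, 0, 0]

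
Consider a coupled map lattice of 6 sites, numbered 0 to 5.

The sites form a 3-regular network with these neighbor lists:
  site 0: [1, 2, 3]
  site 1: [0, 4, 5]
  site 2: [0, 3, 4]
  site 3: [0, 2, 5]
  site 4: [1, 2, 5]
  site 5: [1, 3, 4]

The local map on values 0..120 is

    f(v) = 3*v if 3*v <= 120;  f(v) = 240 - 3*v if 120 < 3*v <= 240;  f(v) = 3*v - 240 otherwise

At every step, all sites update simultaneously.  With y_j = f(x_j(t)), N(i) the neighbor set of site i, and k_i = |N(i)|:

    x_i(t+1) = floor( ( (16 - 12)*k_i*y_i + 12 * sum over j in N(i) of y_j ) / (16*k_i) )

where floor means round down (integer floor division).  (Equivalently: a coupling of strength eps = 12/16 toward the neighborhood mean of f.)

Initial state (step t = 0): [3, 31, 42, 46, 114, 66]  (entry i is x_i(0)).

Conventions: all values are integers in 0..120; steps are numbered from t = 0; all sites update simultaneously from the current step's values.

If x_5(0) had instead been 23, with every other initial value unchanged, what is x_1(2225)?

Answer: x_1(2225) = 108
Key observation: The state at step 17, [103, 94, 103, 103, 94, 94], reappears at step 28: the system is in a cycle of period 11 from step 17 on.  Therefore the state at step 2225 equals the state at step 17 + ((2225 - 17) mod 11) = 25, which is [114, 108, 114, 114, 108, 108].

Derivation:
t=0: [3, 31, 42, 46, 114, 23]
t=1: [79, 68, 81, 73, 94, 91]
t=2: [15, 28, 17, 15, 28, 33]
t=3: [56, 78, 56, 60, 79, 78]
t=4: [52, 21, 51, 52, 21, 18]
t=5: [79, 66, 79, 77, 66, 66]
t=6: [14, 32, 14, 14, 32, 33]
t=7: [55, 83, 55, 56, 83, 83]
t=8: [57, 25, 57, 57, 25, 24]
t=9: [70, 72, 70, 69, 72, 72]
t=10: [29, 25, 29, 29, 25, 26]
t=11: [84, 78, 84, 84, 78, 78]
t=12: [10, 7, 10, 10, 7, 7]
t=13: [27, 23, 27, 27, 23, 23]
t=14: [78, 72, 78, 78, 72, 72]
t=15: [10, 19, 10, 10, 19, 19]
t=16: [36, 50, 36, 36, 50, 50]
t=17: [103, 94, 103, 103, 94, 94]
t=18: [62, 48, 62, 62, 48, 48]
t=19: [64, 85, 64, 64, 85, 85]
t=20: [39, 23, 39, 39, 23, 23]
t=21: [105, 81, 105, 105, 81, 81]
t=22: [57, 21, 57, 57, 21, 21]
t=23: [67, 64, 67, 67, 64, 64]
t=24: [41, 45, 41, 41, 45, 45]
t=25: [114, 108, 114, 114, 108, 108]
t=26: [97, 88, 97, 97, 88, 88]
t=27: [44, 30, 44, 44, 30, 30]
t=28: [103, 94, 103, 103, 94, 94]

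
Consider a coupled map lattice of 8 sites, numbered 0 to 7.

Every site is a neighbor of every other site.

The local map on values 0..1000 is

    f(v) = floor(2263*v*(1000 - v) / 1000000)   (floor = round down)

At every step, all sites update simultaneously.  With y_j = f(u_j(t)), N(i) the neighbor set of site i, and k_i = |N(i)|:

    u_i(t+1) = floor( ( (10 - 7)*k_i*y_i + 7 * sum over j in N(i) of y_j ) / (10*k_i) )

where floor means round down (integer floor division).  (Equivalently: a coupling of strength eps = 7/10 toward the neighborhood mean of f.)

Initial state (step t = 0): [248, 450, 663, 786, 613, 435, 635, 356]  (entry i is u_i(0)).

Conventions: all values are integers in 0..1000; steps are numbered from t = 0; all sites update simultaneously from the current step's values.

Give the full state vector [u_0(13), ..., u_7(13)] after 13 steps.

Answer: [558, 558, 558, 558, 558, 558, 558, 558]

Derivation:
t=0: [248, 450, 663, 786, 613, 435, 635, 356]
t=1: [484, 512, 501, 476, 507, 511, 504, 503]
t=2: [564, 564, 564, 564, 564, 564, 564, 564]
t=3: [556, 556, 556, 556, 556, 556, 556, 556]
t=4: [558, 558, 558, 558, 558, 558, 558, 558]
t=5: [558, 558, 558, 558, 558, 558, 558, 558]
t=6: [558, 558, 558, 558, 558, 558, 558, 558]
t=7: [558, 558, 558, 558, 558, 558, 558, 558]
t=8: [558, 558, 558, 558, 558, 558, 558, 558]
t=9: [558, 558, 558, 558, 558, 558, 558, 558]
t=10: [558, 558, 558, 558, 558, 558, 558, 558]
t=11: [558, 558, 558, 558, 558, 558, 558, 558]
t=12: [558, 558, 558, 558, 558, 558, 558, 558]
t=13: [558, 558, 558, 558, 558, 558, 558, 558]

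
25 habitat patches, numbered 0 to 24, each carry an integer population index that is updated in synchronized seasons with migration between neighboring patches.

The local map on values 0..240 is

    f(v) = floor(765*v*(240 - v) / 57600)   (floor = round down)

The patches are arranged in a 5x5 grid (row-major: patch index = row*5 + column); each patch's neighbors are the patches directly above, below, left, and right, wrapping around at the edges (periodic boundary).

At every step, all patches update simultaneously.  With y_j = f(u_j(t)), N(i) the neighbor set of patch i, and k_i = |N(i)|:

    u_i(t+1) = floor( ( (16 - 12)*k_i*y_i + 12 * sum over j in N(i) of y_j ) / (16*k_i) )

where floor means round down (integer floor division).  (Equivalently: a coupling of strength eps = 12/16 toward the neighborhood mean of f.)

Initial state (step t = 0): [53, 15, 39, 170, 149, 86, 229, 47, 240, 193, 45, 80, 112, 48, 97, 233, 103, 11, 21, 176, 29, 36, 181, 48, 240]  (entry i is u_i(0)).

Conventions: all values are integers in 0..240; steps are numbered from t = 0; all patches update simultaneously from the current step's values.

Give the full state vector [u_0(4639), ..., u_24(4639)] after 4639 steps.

Answer: [126, 126, 126, 126, 126, 126, 126, 126, 126, 126, 126, 126, 126, 126, 126, 126, 126, 126, 126, 126, 126, 126, 126, 126, 126]
Key observation: The state at step 8, [190, 190, 190, 190, 190, 190, 190, 190, 190, 190, 190, 190, 190, 190, 190, 190, 190, 190, 190, 190, 190, 190, 190, 190, 190], reappears at step 10: the system is in a cycle of period 2 from step 8 on.  Therefore the state at step 4639 equals the state at step 8 + ((4639 - 8) mod 2) = 9, which is [126, 126, 126, 126, 126, 126, 126, 126, 126, 126, 126, 126, 126, 126, 126, 126, 126, 126, 126, 126, 126, 126, 126, 126, 126].

Derivation:
t=0: [53, 15, 39, 170, 149, 86, 229, 47, 240, 193, 45, 80, 112, 48, 97, 233, 103, 11, 21, 176, 29, 36, 181, 48, 240]
t=1: [122, 79, 112, 115, 121, 118, 103, 91, 97, 131, 132, 141, 130, 112, 141, 105, 106, 116, 95, 87, 66, 109, 102, 98, 99]
t=2: [179, 183, 183, 187, 189, 189, 182, 185, 186, 188, 187, 187, 187, 186, 185, 179, 188, 187, 184, 182, 179, 177, 187, 185, 178]
t=3: [137, 141, 134, 132, 135, 134, 134, 135, 132, 130, 133, 132, 132, 133, 133, 138, 136, 131, 135, 140, 145, 138, 136, 135, 139]
t=4: [186, 186, 187, 188, 187, 188, 187, 188, 188, 188, 188, 188, 188, 188, 188, 185, 187, 188, 187, 186, 185, 185, 187, 187, 185]
t=5: [132, 132, 130, 130, 131, 130, 130, 129, 129, 129, 130, 129, 129, 129, 129, 132, 131, 130, 130, 132, 134, 133, 131, 131, 133]
t=6: [188, 189, 189, 189, 189, 189, 189, 189, 189, 189, 189, 189, 189, 189, 189, 188, 189, 189, 189, 189, 188, 188, 189, 189, 188]
t=7: [128, 128, 128, 128, 128, 128, 128, 128, 128, 128, 128, 128, 128, 128, 128, 128, 128, 128, 128, 128, 129, 128, 128, 128, 128]
t=8: [190, 190, 190, 190, 190, 190, 190, 190, 190, 190, 190, 190, 190, 190, 190, 190, 190, 190, 190, 190, 190, 190, 190, 190, 190]
t=9: [126, 126, 126, 126, 126, 126, 126, 126, 126, 126, 126, 126, 126, 126, 126, 126, 126, 126, 126, 126, 126, 126, 126, 126, 126]
t=10: [190, 190, 190, 190, 190, 190, 190, 190, 190, 190, 190, 190, 190, 190, 190, 190, 190, 190, 190, 190, 190, 190, 190, 190, 190]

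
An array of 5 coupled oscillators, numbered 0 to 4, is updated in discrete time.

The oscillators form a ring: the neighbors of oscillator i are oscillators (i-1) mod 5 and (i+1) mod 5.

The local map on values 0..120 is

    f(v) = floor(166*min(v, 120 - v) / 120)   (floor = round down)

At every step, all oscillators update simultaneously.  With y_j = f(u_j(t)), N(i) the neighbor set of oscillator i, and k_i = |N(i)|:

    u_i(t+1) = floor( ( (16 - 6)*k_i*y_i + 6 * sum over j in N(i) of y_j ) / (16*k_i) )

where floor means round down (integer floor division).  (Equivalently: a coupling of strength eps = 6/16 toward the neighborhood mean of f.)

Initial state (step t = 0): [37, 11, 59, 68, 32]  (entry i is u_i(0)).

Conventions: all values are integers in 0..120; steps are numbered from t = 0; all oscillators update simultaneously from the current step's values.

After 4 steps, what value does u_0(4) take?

Answer: u_0(4) = 60

Derivation:
t=0: [37, 11, 59, 68, 32]
t=1: [42, 34, 66, 67, 50]
t=2: [58, 54, 68, 72, 67]
t=3: [77, 74, 70, 68, 73]
t=4: [60, 63, 68, 69, 65]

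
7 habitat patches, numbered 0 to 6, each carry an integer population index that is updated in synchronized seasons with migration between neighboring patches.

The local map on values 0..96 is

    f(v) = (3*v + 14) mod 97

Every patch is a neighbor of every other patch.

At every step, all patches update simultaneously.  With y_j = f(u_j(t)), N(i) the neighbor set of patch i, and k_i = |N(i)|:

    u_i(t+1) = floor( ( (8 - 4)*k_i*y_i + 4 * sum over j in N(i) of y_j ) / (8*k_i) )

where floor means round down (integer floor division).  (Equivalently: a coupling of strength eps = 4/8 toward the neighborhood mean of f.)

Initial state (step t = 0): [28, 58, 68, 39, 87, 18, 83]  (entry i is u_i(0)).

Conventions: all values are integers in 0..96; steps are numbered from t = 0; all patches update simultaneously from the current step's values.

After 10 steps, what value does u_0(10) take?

Answer: u_0(10) = 58

Derivation:
t=0: [28, 58, 68, 39, 87, 18, 83]
t=1: [31, 68, 40, 44, 64, 59, 59]
t=2: [30, 36, 42, 47, 31, 65, 65]
t=3: [17, 24, 32, 38, 18, 20, 20]
t=4: [61, 70, 39, 47, 62, 65, 65]
t=5: [14, 25, 27, 37, 15, 19, 19]
t=6: [62, 76, 78, 50, 63, 68, 68]
t=7: [21, 39, 41, 47, 23, 29, 29]
t=8: [57, 39, 41, 49, 59, 26, 26]
t=9: [78, 56, 58, 68, 81, 80, 80]
t=10: [58, 71, 74, 46, 62, 61, 61]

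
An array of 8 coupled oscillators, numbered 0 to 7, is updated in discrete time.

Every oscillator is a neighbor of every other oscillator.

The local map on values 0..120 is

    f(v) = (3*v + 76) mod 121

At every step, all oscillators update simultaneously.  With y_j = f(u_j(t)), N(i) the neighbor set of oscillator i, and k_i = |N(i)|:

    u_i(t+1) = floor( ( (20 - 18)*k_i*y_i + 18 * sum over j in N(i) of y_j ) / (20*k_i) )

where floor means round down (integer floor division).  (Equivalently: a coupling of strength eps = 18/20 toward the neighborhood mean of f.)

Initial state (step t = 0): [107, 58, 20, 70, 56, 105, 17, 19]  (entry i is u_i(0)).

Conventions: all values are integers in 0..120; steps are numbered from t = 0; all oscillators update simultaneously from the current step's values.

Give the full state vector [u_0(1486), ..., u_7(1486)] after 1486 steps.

Answer: [112, 112, 112, 112, 112, 112, 112, 112]
Key observation: The state at step 3, [102, 102, 102, 102, 102, 102, 102, 102], reappears at step 8: the system is in a cycle of period 5 from step 3 on.  Therefore the state at step 1486 equals the state at step 3 + ((1486 - 3) mod 5) = 6, which is [112, 112, 112, 112, 112, 112, 112, 112].

Derivation:
t=0: [107, 58, 20, 70, 56, 105, 17, 19]
t=1: [18, 18, 18, 17, 19, 18, 18, 18]
t=2: [9, 9, 9, 9, 8, 9, 9, 9]
t=3: [102, 102, 102, 102, 102, 102, 102, 102]
t=4: [19, 19, 19, 19, 19, 19, 19, 19]
t=5: [12, 12, 12, 12, 12, 12, 12, 12]
t=6: [112, 112, 112, 112, 112, 112, 112, 112]
t=7: [49, 49, 49, 49, 49, 49, 49, 49]
t=8: [102, 102, 102, 102, 102, 102, 102, 102]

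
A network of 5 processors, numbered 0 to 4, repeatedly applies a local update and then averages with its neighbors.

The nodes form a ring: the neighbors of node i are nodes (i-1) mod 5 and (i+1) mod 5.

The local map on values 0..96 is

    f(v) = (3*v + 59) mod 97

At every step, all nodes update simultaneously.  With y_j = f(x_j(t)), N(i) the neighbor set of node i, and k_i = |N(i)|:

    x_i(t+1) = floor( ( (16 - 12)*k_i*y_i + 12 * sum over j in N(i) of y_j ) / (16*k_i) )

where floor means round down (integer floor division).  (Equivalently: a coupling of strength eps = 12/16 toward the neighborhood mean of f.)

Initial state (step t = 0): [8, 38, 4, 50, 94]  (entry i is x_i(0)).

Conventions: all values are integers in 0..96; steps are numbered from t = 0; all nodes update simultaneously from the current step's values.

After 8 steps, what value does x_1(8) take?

Simulating step by step:
t=0: [8, 38, 4, 50, 94]
t=1: [68, 76, 51, 49, 49]
t=2: [56, 55, 43, 14, 33]
t=3: [42, 54, 35, 58, 29]
t=4: [50, 64, 41, 53, 59]
t=5: [40, 51, 51, 53, 25]
t=6: [41, 42, 20, 26, 49]
t=7: [58, 62, 53, 22, 49]
t=8: [33, 36, 35, 20, 28]

Answer: x_1(8) = 36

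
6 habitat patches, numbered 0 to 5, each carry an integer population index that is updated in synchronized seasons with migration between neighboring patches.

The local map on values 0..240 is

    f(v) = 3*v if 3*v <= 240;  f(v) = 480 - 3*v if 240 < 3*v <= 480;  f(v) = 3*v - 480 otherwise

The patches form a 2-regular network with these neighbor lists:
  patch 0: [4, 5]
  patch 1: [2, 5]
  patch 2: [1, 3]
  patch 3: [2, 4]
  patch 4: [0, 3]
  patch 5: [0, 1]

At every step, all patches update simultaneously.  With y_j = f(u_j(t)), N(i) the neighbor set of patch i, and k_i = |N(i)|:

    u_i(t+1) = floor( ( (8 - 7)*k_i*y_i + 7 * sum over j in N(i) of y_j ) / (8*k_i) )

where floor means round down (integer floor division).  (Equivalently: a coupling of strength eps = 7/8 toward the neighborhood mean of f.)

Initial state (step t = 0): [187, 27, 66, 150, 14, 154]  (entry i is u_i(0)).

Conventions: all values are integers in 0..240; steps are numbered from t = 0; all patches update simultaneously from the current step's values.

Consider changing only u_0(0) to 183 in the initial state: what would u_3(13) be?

Simulating step by step:
t=0: [183, 27, 66, 150, 14, 154]
t=1: [34, 104, 73, 108, 48, 67]
t=2: [163, 204, 169, 178, 130, 143]
t=3: [62, 50, 84, 57, 38, 68]
t=4: [162, 207, 168, 171, 170, 172]
t=5: [29, 43, 79, 27, 20, 68]
t=6: [126, 209, 121, 140, 81, 120]
t=7: [168, 122, 105, 162, 100, 123]
t=8: [130, 135, 73, 151, 35, 74]
t=9: [154, 202, 72, 145, 64, 99]
t=10: [166, 190, 101, 184, 51, 85]
t=11: [167, 187, 93, 153, 58, 75]
t=12: [177, 196, 69, 166, 40, 72]
t=13: [153, 198, 81, 145, 45, 96]

Answer: u_3(13) = 145
Key observation: This trace re-runs the system from the modified initial state.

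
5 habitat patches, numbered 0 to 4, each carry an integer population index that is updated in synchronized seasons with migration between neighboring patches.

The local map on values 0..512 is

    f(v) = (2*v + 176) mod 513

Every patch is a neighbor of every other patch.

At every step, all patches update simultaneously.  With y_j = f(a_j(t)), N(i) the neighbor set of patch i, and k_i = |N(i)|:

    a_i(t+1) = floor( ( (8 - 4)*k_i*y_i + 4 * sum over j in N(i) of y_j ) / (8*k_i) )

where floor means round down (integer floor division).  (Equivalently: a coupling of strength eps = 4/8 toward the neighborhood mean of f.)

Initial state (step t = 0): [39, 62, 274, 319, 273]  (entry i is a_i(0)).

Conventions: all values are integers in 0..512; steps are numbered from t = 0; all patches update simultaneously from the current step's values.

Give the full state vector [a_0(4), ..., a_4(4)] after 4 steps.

Answer: [410, 418, 356, 419, 355]

Derivation:
t=0: [39, 62, 274, 319, 273]
t=1: [254, 271, 238, 272, 237]
t=2: [171, 184, 159, 185, 158]
t=3: [133, 143, 317, 144, 316]
t=4: [410, 418, 356, 419, 355]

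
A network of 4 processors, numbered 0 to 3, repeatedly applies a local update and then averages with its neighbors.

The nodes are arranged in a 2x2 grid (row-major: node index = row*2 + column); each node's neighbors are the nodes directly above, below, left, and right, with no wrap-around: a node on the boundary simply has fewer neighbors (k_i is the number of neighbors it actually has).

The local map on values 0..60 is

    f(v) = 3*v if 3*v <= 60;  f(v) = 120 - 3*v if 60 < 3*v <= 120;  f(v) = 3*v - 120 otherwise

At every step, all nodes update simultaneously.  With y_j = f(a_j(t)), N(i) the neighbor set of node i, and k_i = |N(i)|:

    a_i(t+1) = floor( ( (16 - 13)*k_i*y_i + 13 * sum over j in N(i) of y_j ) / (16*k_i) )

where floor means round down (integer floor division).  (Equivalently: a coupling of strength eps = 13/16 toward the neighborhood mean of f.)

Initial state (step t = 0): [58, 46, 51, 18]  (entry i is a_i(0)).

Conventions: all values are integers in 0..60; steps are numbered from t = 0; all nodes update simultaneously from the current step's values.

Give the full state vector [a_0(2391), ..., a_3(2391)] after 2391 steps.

Answer: [9, 9, 9, 9]
Key observation: The state at step 15, [9, 9, 9, 9], reappears at step 19: the system is in a cycle of period 4 from step 15 on.  Therefore the state at step 2391 equals the state at step 15 + ((2391 - 15) mod 4) = 15, which is [9, 9, 9, 9].

Derivation:
t=0: [58, 46, 51, 18]
t=1: [30, 47, 50, 30]
t=2: [26, 28, 30, 26]
t=3: [34, 40, 39, 34]
t=4: [4, 14, 15, 4]
t=5: [37, 17, 18, 37]
t=6: [44, 16, 17, 44]
t=7: [42, 18, 19, 42]
t=8: [46, 15, 15, 46]
t=9: [39, 23, 23, 39]
t=10: [42, 12, 12, 42]
t=11: [30, 11, 11, 30]
t=12: [32, 30, 30, 32]
t=13: [28, 25, 25, 28]
t=14: [43, 37, 37, 43]
t=15: [9, 9, 9, 9]
t=16: [27, 27, 27, 27]
t=17: [39, 39, 39, 39]
t=18: [3, 3, 3, 3]
t=19: [9, 9, 9, 9]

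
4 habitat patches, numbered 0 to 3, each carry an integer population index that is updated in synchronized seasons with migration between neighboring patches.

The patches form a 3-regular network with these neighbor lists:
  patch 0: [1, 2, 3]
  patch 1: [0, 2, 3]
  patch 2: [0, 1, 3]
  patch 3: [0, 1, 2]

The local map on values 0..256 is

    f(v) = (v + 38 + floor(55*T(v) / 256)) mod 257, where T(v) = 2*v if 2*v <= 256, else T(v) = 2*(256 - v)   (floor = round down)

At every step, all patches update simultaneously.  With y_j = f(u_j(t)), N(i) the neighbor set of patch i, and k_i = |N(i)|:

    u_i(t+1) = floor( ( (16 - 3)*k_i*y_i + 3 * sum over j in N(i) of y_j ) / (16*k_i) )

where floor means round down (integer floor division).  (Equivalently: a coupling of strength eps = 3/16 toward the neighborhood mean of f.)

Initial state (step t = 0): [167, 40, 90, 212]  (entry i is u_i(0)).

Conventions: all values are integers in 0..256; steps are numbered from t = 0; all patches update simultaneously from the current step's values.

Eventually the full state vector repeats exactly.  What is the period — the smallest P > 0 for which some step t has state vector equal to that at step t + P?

Simulating step by step:
t=0: [167, 40, 90, 212]
t=1: [214, 103, 156, 40]
t=2: [42, 171, 210, 104]
t=3: [107, 217, 41, 173]
t=4: [176, 44, 106, 218]
t=5: [220, 109, 176, 45]
t=6: [46, 179, 220, 111]
t=7: [112, 222, 47, 182]
t=8: [184, 48, 114, 223]
t=9: [225, 115, 186, 49]
t=10: [50, 187, 226, 117]
t=11: [118, 227, 50, 190]
t=12: [191, 51, 118, 228]
t=13: [229, 119, 191, 52]
t=14: [53, 193, 229, 121]
t=15: [106, 22, 37, 179]
t=16: [179, 89, 104, 224]
t=17: [226, 162, 178, 52]
t=18: [53, 218, 225, 122]
t=19: [107, 33, 36, 181]
t=20: [180, 102, 105, 226]
t=21: [227, 177, 181, 54]
t=22: [54, 225, 227, 125]
t=23: [109, 37, 38, 185]
t=24: [184, 106, 108, 229]
t=25: [229, 182, 184, 56]
t=26: [55, 228, 229, 128]
t=27: [110, 39, 39, 189]
t=28: [186, 109, 109, 231]
t=29: [231, 186, 186, 57]
t=30: [57, 231, 231, 129]
t=31: [113, 40, 40, 189]
t=32: [189, 111, 111, 231]
t=33: [233, 188, 188, 58]
t=34: [58, 232, 232, 130]
t=35: [114, 41, 41, 190]
t=36: [190, 112, 112, 232]
t=37: [234, 190, 190, 59]
t=38: [59, 233, 233, 132]
t=39: [115, 41, 41, 191]
t=40: [192, 112, 112, 232]
t=41: [26, 174, 174, 43]
t=42: [98, 227, 227, 116]
t=43: [159, 41, 41, 178]
t=44: [220, 114, 114, 229]
t=45: [39, 177, 177, 43]
t=46: [112, 229, 229, 117]
t=47: [176, 43, 43, 181]
t=48: [229, 117, 117, 231]
t=49: [44, 182, 182, 44]
t=50: [118, 232, 232, 118]
t=51: [183, 45, 45, 183]
t=52: [233, 120, 120, 233]
t=53: [46, 185, 185, 46]
t=54: [121, 234, 234, 121]
t=55: [186, 47, 47, 186]
t=56: [235, 123, 123, 235]
t=57: [48, 189, 189, 48]
t=58: [124, 236, 236, 124]
t=59: [191, 48, 48, 191]
t=60: [237, 124, 124, 237]
t=61: [49, 191, 191, 49]
t=62: [126, 237, 237, 126]
t=63: [194, 50, 50, 194]
t=64: [14, 95, 95, 14]
t=65: [72, 158, 158, 72]
t=66: [152, 225, 225, 152]
t=67: [207, 45, 45, 207]
t=68: [20, 90, 90, 20]
t=69: [78, 153, 153, 78]
t=70: [159, 224, 224, 159]
t=71: [210, 45, 45, 210]
t=72: [21, 90, 90, 21]
t=73: [80, 153, 153, 80]
t=74: [162, 224, 224, 162]
t=75: [212, 45, 45, 212]
t=76: [22, 90, 90, 22]
t=77: [81, 153, 153, 81]
t=78: [163, 224, 224, 163]
t=79: [212, 45, 45, 212]

Answer: 4
Key observation: The state at step 75, [212, 45, 45, 212], reappears at step 79 — and no state repeats earlier — so the cycle the system enters has period 4.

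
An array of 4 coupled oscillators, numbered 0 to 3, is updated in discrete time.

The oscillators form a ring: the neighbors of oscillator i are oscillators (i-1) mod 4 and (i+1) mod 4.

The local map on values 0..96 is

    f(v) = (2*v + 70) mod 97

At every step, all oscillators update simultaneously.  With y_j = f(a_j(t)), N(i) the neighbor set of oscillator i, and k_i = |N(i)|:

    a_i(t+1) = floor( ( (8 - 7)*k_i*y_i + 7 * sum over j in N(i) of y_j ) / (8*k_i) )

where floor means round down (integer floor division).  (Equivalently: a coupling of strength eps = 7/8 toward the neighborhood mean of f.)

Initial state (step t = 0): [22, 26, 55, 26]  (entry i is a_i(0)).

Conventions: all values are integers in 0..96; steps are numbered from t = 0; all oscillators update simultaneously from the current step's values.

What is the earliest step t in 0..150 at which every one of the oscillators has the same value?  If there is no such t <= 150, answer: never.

Answer: 8
Key observation: Synchronization is absorbing here: once all oscillators are equal they stay equal, and step 8 is the first all-equal step.

Derivation:
t=0: [22, 26, 55, 26]  (not all equal)
t=1: [24, 46, 32, 46]  (not all equal)
t=2: [59, 33, 61, 33]  (not all equal)
t=3: [45, 86, 46, 86]  (not all equal)
t=4: [49, 62, 50, 62]  (not all equal)
t=5: [8, 63, 9, 63]  (not all equal)
t=6: [12, 76, 12, 76]  (not all equal)
t=7: [36, 85, 36, 85]  (not all equal)
t=8: [45, 45, 45, 45]  (all equal)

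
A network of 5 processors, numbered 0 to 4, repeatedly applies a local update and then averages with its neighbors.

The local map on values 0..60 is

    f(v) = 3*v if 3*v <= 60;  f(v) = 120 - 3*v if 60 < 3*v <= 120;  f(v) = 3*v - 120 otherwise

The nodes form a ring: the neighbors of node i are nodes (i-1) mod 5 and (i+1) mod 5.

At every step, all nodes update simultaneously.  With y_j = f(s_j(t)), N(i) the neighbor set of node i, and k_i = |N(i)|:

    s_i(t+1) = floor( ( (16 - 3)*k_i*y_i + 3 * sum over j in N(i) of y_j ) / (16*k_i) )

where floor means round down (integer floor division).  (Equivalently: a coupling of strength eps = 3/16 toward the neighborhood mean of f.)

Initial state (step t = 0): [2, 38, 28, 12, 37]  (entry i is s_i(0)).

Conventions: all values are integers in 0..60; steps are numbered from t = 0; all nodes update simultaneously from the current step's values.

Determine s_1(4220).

Simulating step by step:
t=0: [2, 38, 28, 12, 37]
t=1: [6, 8, 33, 33, 11]
t=2: [19, 23, 21, 22, 30]
t=3: [53, 52, 56, 52, 34]
t=4: [36, 37, 45, 35, 21]
t=5: [15, 9, 14, 18, 48]
t=6: [41, 30, 41, 50, 28]
t=7: [8, 24, 8, 28, 32]
t=8: [26, 43, 27, 33, 25]
t=9: [39, 14, 34, 24, 42]
t=10: [6, 36, 23, 41, 9]
t=11: [18, 16, 42, 9, 23]
t=12: [53, 44, 11, 27, 49]
t=13: [35, 16, 31, 37, 29]
t=14: [19, 42, 27, 12, 29]
t=15: [49, 13, 35, 36, 35]
t=16: [27, 35, 16, 12, 15]
t=17: [37, 20, 43, 37, 43]
t=18: [13, 50, 13, 9, 9]
t=19: [37, 31, 37, 28, 28]
t=20: [13, 23, 13, 33, 33]
t=21: [38, 48, 38, 22, 22]
t=22: [12, 20, 12, 49, 49]
t=23: [37, 55, 37, 27, 27]
t=24: [15, 38, 15, 36, 36]
t=25: [38, 13, 38, 15, 15]
t=26: [12, 32, 12, 41, 41]
t=27: [31, 26, 31, 6, 6]
t=28: [27, 39, 27, 18, 18]
t=29: [37, 9, 37, 52, 52]
t=30: [13, 23, 13, 33, 33]

Answer: s_1(4220) = 23
Key observation: The state at step 20, [13, 23, 13, 33, 33], reappears at step 30: the system is in a cycle of period 10 from step 20 on.  Therefore the state at step 4220 equals the state at step 20 + ((4220 - 20) mod 10) = 20, which is [13, 23, 13, 33, 33].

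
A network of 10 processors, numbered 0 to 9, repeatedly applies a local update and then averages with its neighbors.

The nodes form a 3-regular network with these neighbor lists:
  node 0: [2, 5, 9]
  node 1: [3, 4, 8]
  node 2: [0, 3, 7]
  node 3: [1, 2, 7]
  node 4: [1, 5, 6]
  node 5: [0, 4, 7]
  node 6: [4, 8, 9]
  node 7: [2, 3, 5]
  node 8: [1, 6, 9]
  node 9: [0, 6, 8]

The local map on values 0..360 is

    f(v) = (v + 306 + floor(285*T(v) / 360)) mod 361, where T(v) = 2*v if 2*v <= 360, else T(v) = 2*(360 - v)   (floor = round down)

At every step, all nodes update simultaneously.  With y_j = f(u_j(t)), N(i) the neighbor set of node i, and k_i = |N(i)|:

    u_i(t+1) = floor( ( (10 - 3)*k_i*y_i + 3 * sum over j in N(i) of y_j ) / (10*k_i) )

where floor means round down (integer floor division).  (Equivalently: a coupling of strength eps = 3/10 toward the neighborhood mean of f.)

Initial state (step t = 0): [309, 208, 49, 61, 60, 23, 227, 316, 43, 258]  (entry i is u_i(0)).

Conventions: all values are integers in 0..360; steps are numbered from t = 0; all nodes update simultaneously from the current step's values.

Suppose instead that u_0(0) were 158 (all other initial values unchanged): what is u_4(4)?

Answer: u_4(4) = 30
Key observation: This trace re-runs the system from the modified initial state.

Derivation:
t=0: [158, 208, 49, 61, 60, 23, 227, 316, 43, 258]
t=1: [254, 48, 128, 114, 75, 81, 30, 248, 44, 45]
t=2: [52, 91, 217, 202, 121, 123, 41, 73, 55, 51]
t=3: [91, 164, 43, 59, 229, 230, 77, 125, 91, 74]
t=4: [147, 34, 93, 100, 30, 60, 133, 204, 154, 145]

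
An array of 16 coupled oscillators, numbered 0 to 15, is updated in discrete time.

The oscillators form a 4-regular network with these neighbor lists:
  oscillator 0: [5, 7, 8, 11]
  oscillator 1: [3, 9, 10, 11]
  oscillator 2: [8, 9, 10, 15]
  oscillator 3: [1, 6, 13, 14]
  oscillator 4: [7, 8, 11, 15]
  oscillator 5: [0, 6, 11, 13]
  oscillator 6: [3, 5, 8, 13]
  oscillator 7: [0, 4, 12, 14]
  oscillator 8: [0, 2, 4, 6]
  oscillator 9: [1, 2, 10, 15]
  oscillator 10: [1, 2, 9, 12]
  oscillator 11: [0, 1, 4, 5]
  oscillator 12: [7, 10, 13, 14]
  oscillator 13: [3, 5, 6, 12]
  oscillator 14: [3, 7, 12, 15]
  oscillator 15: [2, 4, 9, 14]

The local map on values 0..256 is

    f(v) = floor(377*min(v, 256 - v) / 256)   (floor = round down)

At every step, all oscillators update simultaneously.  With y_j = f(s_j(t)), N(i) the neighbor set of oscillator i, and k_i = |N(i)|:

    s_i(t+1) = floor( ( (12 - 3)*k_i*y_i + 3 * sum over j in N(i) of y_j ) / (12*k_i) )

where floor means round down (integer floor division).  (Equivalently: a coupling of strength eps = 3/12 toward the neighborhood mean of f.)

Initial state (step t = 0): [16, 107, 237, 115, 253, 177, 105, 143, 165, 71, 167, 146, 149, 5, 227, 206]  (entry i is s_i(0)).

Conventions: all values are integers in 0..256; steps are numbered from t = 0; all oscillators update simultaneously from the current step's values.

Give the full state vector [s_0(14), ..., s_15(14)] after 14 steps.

Simulating step by step:
t=0: [16, 107, 237, 115, 253, 177, 105, 143, 165, 71, 167, 146, 149, 5, 227, 206]
t=1: [53, 153, 47, 149, 36, 108, 142, 138, 113, 102, 126, 139, 139, 42, 66, 65]
t=2: [100, 154, 89, 147, 77, 149, 159, 154, 147, 143, 172, 156, 161, 86, 110, 94]
t=3: [148, 149, 134, 156, 121, 152, 144, 147, 153, 158, 128, 145, 139, 131, 157, 139]
t=4: [158, 157, 175, 150, 173, 156, 162, 160, 155, 151, 181, 162, 171, 177, 149, 169]
t=5: [143, 143, 123, 151, 126, 143, 138, 140, 143, 146, 116, 138, 126, 122, 152, 130]
t=6: [166, 165, 178, 157, 182, 167, 171, 170, 168, 164, 170, 172, 180, 176, 158, 181]
t=7: [130, 133, 116, 141, 111, 129, 126, 125, 126, 131, 125, 123, 115, 119, 138, 113]
t=8: [184, 180, 172, 171, 167, 185, 183, 181, 182, 181, 182, 180, 171, 175, 172, 167]
t=9: [106, 111, 120, 122, 127, 105, 108, 112, 110, 112, 110, 111, 122, 118, 122, 128]
t=10: [157, 163, 174, 176, 182, 156, 160, 166, 163, 166, 163, 163, 176, 171, 178, 185]
t=11: [143, 134, 121, 120, 112, 144, 138, 129, 134, 130, 133, 135, 119, 126, 114, 107]
t=12: [168, 179, 177, 176, 166, 166, 173, 182, 176, 182, 180, 175, 176, 181, 168, 161]
t=13: [126, 113, 116, 117, 129, 129, 121, 112, 118, 110, 111, 120, 116, 113, 126, 134]
t=14: [182, 166, 169, 172, 183, 184, 177, 168, 174, 163, 163, 177, 169, 168, 181, 178]

Answer: [182, 166, 169, 172, 183, 184, 177, 168, 174, 163, 163, 177, 169, 168, 181, 178]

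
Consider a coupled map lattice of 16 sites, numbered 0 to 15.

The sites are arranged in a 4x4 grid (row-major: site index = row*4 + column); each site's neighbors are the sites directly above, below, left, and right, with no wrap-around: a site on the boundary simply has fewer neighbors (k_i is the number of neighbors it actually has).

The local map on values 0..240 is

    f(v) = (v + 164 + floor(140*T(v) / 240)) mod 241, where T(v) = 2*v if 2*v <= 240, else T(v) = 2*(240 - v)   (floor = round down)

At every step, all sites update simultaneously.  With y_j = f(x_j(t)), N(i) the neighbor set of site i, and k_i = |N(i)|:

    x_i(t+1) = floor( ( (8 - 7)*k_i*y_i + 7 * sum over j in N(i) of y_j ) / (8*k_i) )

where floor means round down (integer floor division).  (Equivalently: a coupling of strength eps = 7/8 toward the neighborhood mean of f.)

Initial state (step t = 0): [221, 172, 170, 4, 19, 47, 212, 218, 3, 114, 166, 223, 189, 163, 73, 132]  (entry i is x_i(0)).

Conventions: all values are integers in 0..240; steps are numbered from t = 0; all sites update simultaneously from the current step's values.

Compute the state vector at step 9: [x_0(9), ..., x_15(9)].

Simulating step by step:
t=0: [221, 172, 170, 4, 19, 47, 212, 218, 3, 114, 166, 223, 189, 163, 73, 132]
t=1: [186, 127, 171, 170, 130, 159, 138, 167, 180, 140, 149, 172, 172, 144, 165, 130]
t=2: [179, 174, 177, 174, 174, 179, 176, 175, 177, 176, 177, 177, 175, 176, 178, 175]
t=3: [173, 173, 173, 173, 173, 173, 173, 173, 173, 173, 173, 173, 173, 173, 173, 173]
t=4: [174, 174, 174, 174, 174, 174, 174, 174, 174, 174, 174, 174, 174, 174, 174, 174]
t=5: [174, 174, 174, 174, 174, 174, 174, 174, 174, 174, 174, 174, 174, 174, 174, 174]
t=6: [174, 174, 174, 174, 174, 174, 174, 174, 174, 174, 174, 174, 174, 174, 174, 174]
t=7: [174, 174, 174, 174, 174, 174, 174, 174, 174, 174, 174, 174, 174, 174, 174, 174]
t=8: [174, 174, 174, 174, 174, 174, 174, 174, 174, 174, 174, 174, 174, 174, 174, 174]
t=9: [174, 174, 174, 174, 174, 174, 174, 174, 174, 174, 174, 174, 174, 174, 174, 174]

Answer: [174, 174, 174, 174, 174, 174, 174, 174, 174, 174, 174, 174, 174, 174, 174, 174]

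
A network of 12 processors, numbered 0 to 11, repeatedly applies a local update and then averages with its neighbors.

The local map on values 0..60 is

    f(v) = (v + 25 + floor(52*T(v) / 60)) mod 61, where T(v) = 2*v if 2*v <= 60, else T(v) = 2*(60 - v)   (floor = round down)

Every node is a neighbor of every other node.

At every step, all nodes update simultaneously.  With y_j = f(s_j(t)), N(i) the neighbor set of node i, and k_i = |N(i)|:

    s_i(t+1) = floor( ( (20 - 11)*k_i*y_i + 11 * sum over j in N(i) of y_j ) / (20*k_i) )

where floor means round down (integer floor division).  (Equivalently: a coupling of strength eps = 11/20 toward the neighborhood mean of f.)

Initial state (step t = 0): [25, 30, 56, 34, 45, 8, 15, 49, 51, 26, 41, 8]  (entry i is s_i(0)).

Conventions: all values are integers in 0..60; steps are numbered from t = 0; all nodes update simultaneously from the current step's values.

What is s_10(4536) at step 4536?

Simulating step by step:
t=0: [25, 30, 56, 34, 45, 8, 15, 49, 51, 26, 41, 8]
t=1: [33, 39, 31, 37, 34, 39, 22, 33, 32, 34, 35, 39]
t=2: [41, 39, 42, 40, 41, 39, 33, 41, 41, 41, 41, 39]
t=3: [37, 38, 37, 38, 37, 38, 40, 37, 37, 37, 37, 38]
t=4: [39, 39, 39, 39, 39, 39, 39, 39, 39, 39, 39, 39]
t=5: [39, 39, 39, 39, 39, 39, 39, 39, 39, 39, 39, 39]

Answer: s_10(4536) = 39
Key observation: The state at step 4, [39, 39, 39, 39, 39, 39, 39, 39, 39, 39, 39, 39], reappears at step 5: the system is in a cycle of period 1 from step 4 on.  Therefore the state at step 4536 equals the state at step 4 + ((4536 - 4) mod 1) = 4, which is [39, 39, 39, 39, 39, 39, 39, 39, 39, 39, 39, 39].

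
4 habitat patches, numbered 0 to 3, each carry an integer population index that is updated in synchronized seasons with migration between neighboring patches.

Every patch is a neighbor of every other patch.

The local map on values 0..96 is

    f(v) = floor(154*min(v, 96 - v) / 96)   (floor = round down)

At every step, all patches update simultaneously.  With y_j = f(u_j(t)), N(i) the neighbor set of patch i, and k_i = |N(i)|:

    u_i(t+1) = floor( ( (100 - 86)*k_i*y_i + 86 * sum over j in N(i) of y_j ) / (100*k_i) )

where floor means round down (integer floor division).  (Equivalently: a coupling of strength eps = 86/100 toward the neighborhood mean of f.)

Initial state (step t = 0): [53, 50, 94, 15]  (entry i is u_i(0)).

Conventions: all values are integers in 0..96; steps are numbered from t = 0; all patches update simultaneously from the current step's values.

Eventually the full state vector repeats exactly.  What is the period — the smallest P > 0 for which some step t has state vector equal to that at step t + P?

Simulating step by step:
t=0: [53, 50, 94, 15]
t=1: [38, 37, 47, 44]
t=2: [66, 67, 64, 65]
t=3: [48, 48, 48, 48]
t=4: [77, 77, 77, 77]
t=5: [30, 30, 30, 30]
t=6: [48, 48, 48, 48]

Answer: 3
Key observation: The state at step 3, [48, 48, 48, 48], reappears at step 6 — and no state repeats earlier — so the cycle the system enters has period 3.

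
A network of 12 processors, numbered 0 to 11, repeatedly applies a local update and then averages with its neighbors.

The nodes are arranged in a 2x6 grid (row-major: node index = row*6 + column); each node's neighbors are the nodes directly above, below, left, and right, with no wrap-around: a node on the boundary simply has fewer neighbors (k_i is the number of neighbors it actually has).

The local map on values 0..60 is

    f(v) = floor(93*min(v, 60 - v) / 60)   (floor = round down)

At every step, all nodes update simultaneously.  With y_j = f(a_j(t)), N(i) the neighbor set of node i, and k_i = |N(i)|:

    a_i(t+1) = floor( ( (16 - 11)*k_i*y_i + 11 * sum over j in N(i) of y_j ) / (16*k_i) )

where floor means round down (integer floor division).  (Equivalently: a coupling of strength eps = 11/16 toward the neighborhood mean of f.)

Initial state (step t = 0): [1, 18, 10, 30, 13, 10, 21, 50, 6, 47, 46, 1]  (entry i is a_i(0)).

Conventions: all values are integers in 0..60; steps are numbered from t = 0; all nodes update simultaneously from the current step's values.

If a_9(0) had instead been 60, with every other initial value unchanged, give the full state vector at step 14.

Simulating step by step:
t=0: [1, 18, 10, 30, 13, 10, 21, 50, 6, 60, 46, 1]
t=1: [20, 15, 23, 22, 25, 11, 15, 20, 9, 17, 11, 12]
t=2: [25, 29, 26, 33, 27, 24, 28, 23, 25, 22, 24, 17]
t=3: [41, 39, 40, 39, 39, 34, 38, 39, 36, 37, 34, 33]
t=4: [31, 31, 32, 32, 35, 37, 31, 33, 34, 35, 37, 40]
t=5: [44, 43, 42, 40, 37, 34, 42, 42, 40, 38, 35, 33]
t=6: [25, 26, 28, 31, 35, 38, 25, 27, 29, 33, 37, 39]
t=7: [38, 40, 42, 41, 37, 34, 39, 40, 42, 41, 36, 33]
t=8: [32, 30, 28, 29, 35, 38, 32, 30, 28, 30, 35, 39]
t=9: [44, 44, 43, 42, 38, 34, 44, 44, 44, 43, 38, 34]
t=10: [24, 24, 25, 28, 33, 37, 24, 24, 24, 27, 33, 37]
t=11: [37, 37, 38, 40, 40, 37, 37, 37, 38, 40, 39, 37]
t=12: [35, 34, 33, 31, 32, 33, 35, 34, 33, 31, 32, 33]
t=13: [38, 39, 41, 43, 42, 41, 38, 39, 41, 43, 42, 41]
t=14: [33, 31, 29, 26, 27, 28, 33, 31, 29, 26, 27, 28]

Answer: [33, 31, 29, 26, 27, 28, 33, 31, 29, 26, 27, 28]
Key observation: This trace re-runs the system from the modified initial state.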